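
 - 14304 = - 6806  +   - 7498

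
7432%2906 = 1620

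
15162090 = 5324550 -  -9837540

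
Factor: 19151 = 11^1*1741^1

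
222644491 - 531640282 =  - 308995791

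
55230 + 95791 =151021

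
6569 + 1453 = 8022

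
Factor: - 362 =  - 2^1 * 181^1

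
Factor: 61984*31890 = 2^6*3^1*5^1*13^1*149^1*1063^1 = 1976669760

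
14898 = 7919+6979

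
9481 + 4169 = 13650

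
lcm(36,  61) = 2196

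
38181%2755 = 2366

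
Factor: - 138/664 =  - 2^( - 2)*3^1*23^1*83^( - 1 ) = - 69/332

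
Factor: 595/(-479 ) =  - 5^1*7^1*17^1*479^(-1 )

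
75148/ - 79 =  - 952 + 60/79  =  - 951.24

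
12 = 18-6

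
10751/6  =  1791 + 5/6=1791.83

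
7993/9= 7993/9= 888.11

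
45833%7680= 7433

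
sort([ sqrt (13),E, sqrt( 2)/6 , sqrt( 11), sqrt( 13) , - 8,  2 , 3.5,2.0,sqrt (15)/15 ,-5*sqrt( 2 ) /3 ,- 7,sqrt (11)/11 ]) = [-8,-7, - 5*sqrt ( 2) /3, sqrt( 2 )/6,sqrt( 15)/15 , sqrt(11) /11, 2,2.0,E , sqrt( 11 ) , 3.5,sqrt( 13), sqrt( 13 )]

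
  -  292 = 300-592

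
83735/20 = 16747/4 = 4186.75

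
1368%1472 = 1368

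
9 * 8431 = 75879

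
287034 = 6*47839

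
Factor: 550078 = 2^1 * 275039^1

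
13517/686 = 1931/98 = 19.70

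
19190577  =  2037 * 9421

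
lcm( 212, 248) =13144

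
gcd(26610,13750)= 10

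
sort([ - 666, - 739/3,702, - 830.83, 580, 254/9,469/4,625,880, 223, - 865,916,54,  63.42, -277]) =[ - 865, - 830.83, - 666, - 277, - 739/3,254/9,54, 63.42, 469/4,223, 580,625, 702,880,916 ]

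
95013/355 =95013/355=   267.64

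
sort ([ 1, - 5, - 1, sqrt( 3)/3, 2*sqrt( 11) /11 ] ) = [ - 5,-1, sqrt(3) /3, 2  *  sqrt( 11 ) /11,  1]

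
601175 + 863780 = 1464955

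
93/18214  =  93/18214  =  0.01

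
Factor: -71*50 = - 3550 = - 2^1*5^2*71^1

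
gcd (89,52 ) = 1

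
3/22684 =3/22684 = 0.00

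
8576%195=191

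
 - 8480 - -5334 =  - 3146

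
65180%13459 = 11344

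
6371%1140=671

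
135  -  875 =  - 740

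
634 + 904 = 1538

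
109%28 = 25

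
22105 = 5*4421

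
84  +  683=767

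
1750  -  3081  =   - 1331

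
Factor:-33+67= 2^1*17^1 = 34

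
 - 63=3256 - 3319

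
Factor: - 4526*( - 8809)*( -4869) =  - 194124761046 = -2^1 * 3^2*23^1*31^1*73^1 * 383^1 * 541^1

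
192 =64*3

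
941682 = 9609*98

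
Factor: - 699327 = -3^3*59^1 * 439^1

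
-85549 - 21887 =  - 107436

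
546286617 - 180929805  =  365356812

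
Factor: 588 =2^2*3^1*7^2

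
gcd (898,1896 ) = 2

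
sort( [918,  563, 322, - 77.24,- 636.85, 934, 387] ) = [- 636.85, - 77.24,322 , 387, 563, 918, 934] 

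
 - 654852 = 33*(- 19844)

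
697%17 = 0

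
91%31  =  29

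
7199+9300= 16499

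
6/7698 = 1/1283 = 0.00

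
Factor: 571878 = 2^1*3^2*31771^1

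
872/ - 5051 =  -1  +  4179/5051=- 0.17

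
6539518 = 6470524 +68994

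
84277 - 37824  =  46453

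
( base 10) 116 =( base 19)62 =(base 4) 1310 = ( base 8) 164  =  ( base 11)A6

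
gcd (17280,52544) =64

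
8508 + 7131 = 15639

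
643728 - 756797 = -113069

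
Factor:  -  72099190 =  - 2^1*5^1*7209919^1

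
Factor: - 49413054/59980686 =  - 83^1*99223^1*9996781^(-1)= - 8235509/9996781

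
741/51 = 14 + 9/17 = 14.53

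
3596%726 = 692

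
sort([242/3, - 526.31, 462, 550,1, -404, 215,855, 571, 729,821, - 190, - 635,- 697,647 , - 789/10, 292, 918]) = [ - 697, - 635,-526.31,  -  404, - 190,-789/10, 1,  242/3, 215, 292,462,550,571 , 647,  729 , 821, 855, 918]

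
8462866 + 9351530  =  17814396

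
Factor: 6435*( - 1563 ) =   -  10057905 = - 3^3*5^1 * 11^1*  13^1 *521^1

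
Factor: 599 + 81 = 680 = 2^3* 5^1 * 17^1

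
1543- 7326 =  - 5783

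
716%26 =14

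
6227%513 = 71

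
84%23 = 15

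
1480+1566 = 3046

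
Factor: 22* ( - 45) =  - 990= -2^1 * 3^2*5^1*11^1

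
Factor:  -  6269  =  -6269^1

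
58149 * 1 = 58149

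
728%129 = 83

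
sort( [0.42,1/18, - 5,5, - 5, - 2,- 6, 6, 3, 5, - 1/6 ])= [  -  6, - 5, - 5, - 2, - 1/6 , 1/18, 0.42,  3,5, 5 , 6 ]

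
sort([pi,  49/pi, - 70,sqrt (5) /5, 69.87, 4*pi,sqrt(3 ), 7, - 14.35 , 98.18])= [ - 70, - 14.35, sqrt (5) /5, sqrt(3),pi, 7,4*pi,49/pi,69.87, 98.18] 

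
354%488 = 354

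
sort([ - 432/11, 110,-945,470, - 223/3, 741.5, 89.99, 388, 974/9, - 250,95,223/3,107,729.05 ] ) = [- 945,-250, - 223/3, - 432/11, 223/3,89.99, 95,107, 974/9, 110,388 , 470, 729.05, 741.5 ] 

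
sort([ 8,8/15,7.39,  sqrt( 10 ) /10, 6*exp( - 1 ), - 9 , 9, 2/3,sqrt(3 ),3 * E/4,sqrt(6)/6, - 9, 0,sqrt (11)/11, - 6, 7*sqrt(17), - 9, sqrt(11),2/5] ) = [ - 9,-9, - 9, - 6,0, sqrt( 11 ) /11,sqrt(10)/10,2/5,sqrt( 6) /6,8/15,2/3,sqrt (3),3*E/4,6 *exp( - 1),sqrt( 11),7.39,8,9,7*sqrt(17) ] 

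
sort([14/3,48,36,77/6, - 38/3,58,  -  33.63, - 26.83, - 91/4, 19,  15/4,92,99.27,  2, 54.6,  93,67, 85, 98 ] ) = [ - 33.63, - 26.83, - 91/4, - 38/3, 2, 15/4,14/3,77/6,19,36,48, 54.6,  58,  67, 85,92, 93,98, 99.27 ]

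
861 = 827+34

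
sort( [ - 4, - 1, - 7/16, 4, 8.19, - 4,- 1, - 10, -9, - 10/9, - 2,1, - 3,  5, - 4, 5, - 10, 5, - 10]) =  [-10, - 10, - 10, - 9, - 4, - 4,- 4,-3, - 2, - 10/9,- 1, - 1,  -  7/16 , 1, 4 , 5, 5 , 5,8.19]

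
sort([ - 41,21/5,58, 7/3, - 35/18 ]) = [-41, - 35/18, 7/3, 21/5, 58]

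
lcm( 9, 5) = 45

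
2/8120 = 1/4060 = 0.00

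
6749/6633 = 6749/6633=   1.02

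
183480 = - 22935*(-8) 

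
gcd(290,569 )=1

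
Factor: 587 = 587^1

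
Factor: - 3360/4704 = - 5/7 = - 5^1*7^( - 1 ) 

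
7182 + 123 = 7305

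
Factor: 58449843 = 3^4*457^1*1579^1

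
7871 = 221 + 7650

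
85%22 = 19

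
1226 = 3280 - 2054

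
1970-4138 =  - 2168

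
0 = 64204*0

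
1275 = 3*425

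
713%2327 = 713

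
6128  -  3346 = 2782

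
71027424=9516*7464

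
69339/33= 2101+2/11 = 2101.18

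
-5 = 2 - 7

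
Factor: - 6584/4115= - 8/5 = -  2^3*5^( - 1) 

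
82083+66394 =148477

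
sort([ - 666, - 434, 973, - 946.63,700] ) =[ - 946.63, - 666, - 434, 700, 973 ] 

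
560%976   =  560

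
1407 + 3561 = 4968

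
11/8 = 11/8 = 1.38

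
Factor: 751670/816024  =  2^(-2)*3^( - 1)*5^1*11^(  -  2) *281^(-1) * 75167^1 = 375835/408012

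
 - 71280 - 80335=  - 151615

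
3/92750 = 3/92750 = 0.00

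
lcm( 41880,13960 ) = 41880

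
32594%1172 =950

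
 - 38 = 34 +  - 72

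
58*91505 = 5307290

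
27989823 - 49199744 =-21209921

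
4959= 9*551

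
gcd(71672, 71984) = 8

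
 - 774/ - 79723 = 774/79723  =  0.01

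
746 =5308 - 4562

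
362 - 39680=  - 39318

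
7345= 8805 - 1460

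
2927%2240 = 687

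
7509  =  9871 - 2362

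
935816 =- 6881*( - 136)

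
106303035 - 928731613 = -822428578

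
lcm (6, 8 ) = 24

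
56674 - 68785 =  - 12111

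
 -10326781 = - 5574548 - 4752233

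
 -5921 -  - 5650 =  - 271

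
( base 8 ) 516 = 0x14E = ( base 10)334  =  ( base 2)101001110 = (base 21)FJ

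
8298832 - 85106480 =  - 76807648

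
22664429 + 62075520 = 84739949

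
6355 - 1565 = 4790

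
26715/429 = 685/11  =  62.27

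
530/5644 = 265/2822 = 0.09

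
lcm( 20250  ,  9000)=81000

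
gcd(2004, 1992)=12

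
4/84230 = 2/42115 = 0.00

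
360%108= 36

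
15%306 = 15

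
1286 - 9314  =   - 8028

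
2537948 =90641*28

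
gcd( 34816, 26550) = 2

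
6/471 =2/157 = 0.01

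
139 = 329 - 190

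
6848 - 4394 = 2454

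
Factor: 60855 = 3^1*5^1 * 4057^1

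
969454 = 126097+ 843357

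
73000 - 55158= 17842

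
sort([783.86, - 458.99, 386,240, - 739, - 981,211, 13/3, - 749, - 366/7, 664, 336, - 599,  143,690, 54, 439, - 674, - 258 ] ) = [-981,-749, - 739, - 674, - 599, - 458.99, - 258 , - 366/7,13/3,54,143,211,240 , 336,386,  439,664,690, 783.86] 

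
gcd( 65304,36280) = 7256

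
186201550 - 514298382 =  - 328096832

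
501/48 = 10+7/16 = 10.44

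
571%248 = 75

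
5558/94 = 2779/47=59.13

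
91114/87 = 91114/87 = 1047.29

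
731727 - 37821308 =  -37089581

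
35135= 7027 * 5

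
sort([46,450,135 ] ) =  [46,135,450]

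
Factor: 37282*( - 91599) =-3414993918 = - 2^1*3^1* 7^1* 19^1*1607^1*2663^1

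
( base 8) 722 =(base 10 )466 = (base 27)h7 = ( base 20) 136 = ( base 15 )211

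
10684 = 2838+7846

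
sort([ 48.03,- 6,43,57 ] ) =[ - 6, 43, 48.03 , 57] 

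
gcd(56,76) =4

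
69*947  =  65343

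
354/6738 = 59/1123  =  0.05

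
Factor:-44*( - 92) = 2^4*11^1*23^1 = 4048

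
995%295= 110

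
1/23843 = 1/23843= 0.00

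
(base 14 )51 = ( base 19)3e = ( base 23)32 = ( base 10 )71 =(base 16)47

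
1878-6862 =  - 4984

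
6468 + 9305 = 15773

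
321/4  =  80 + 1/4= 80.25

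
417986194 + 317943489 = 735929683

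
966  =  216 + 750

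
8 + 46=54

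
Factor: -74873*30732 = -2300997036 = - 2^2 * 3^1*13^1 * 197^1*74873^1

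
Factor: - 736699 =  - 736699^1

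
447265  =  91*4915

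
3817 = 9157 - 5340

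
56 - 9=47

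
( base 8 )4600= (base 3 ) 10100002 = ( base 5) 34212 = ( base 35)1YH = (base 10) 2432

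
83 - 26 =57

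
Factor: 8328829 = 23^1 * 29^1*12487^1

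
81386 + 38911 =120297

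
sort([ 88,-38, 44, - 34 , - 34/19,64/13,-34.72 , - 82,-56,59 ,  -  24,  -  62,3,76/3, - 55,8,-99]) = [ - 99 , - 82, - 62, - 56, - 55, - 38, - 34.72,-34, - 24,  -  34/19,3, 64/13, 8,  76/3, 44,59,  88 ]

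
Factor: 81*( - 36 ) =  - 2916 =- 2^2*3^6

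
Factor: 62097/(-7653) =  - 20699/2551 = - 7^1*2551^ ( - 1)*2957^1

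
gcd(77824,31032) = 8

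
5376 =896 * 6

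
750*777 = 582750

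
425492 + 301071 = 726563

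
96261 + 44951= 141212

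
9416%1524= 272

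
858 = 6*143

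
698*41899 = 29245502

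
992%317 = 41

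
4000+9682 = 13682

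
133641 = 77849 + 55792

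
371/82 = 371/82 = 4.52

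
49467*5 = 247335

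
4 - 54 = - 50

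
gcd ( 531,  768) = 3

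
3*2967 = 8901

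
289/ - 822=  - 289/822 = -0.35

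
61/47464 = 61/47464 = 0.00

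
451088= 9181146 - 8730058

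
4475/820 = 5+75/164 = 5.46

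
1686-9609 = -7923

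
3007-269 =2738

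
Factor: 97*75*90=2^1*3^3*5^3 * 97^1 = 654750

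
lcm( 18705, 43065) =1851795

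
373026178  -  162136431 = 210889747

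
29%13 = 3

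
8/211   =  8/211 = 0.04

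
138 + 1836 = 1974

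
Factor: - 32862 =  - 2^1*3^1*5477^1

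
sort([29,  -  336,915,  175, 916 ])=[ - 336, 29,175,  915,916 ] 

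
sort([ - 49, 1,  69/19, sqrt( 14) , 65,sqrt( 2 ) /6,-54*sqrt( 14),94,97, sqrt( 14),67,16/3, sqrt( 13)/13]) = [-54*sqrt (14 ), - 49,sqrt( 2 )/6,  sqrt( 13 )/13,1,69/19,sqrt( 14),sqrt( 14 ), 16/3,  65, 67, 94, 97 ]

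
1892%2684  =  1892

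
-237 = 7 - 244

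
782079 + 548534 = 1330613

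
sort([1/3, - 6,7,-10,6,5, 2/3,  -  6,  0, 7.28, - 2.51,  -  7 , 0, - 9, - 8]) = [ - 10,-9,-8, - 7, - 6,  -  6, - 2.51,0,0,1/3,  2/3, 5,6, 7, 7.28]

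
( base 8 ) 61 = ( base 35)1E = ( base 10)49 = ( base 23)23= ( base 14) 37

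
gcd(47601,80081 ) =1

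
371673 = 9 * 41297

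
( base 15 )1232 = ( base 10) 3872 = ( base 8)7440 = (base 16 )f20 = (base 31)40S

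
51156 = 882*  58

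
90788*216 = 19610208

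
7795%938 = 291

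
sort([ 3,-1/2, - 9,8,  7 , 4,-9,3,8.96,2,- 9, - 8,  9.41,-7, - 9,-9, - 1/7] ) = [- 9, -9, - 9, - 9, - 9, - 8, - 7,-1/2,- 1/7 , 2,3, 3,4, 7,8,  8.96,9.41]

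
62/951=62/951 = 0.07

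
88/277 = 88/277 = 0.32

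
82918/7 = 82918/7 = 11845.43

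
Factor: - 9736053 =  - 3^1*17^1*349^1*547^1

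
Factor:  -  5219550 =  - 2^1*3^2*5^2 * 7^1*1657^1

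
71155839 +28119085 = 99274924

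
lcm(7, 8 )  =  56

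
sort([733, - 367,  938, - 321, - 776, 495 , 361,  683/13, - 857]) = [  -  857 , - 776, - 367 ,  -  321,683/13, 361,495,  733,938 ] 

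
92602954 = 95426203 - 2823249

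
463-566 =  - 103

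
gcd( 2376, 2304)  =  72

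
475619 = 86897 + 388722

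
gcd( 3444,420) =84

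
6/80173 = 6/80173 = 0.00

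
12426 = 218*57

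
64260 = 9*7140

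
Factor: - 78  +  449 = 371 = 7^1*53^1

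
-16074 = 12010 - 28084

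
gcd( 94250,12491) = 1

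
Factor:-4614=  - 2^1*3^1*769^1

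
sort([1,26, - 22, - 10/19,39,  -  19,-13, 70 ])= [ - 22, - 19, - 13,-10/19,1,26,39,70 ] 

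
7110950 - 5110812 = 2000138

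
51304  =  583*88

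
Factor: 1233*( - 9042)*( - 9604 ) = 2^3*  3^3*7^4 * 11^1*137^2 =107072940744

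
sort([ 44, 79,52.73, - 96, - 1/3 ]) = [-96,  -  1/3,  44, 52.73, 79]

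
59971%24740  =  10491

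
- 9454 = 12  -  9466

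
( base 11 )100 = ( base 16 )79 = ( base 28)49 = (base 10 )121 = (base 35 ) 3g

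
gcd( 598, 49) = 1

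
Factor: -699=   -  3^1*233^1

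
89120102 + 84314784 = 173434886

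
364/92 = 3 + 22/23 = 3.96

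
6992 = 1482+5510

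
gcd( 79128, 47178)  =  18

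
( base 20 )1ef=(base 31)md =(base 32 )ln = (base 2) 1010110111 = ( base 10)695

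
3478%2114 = 1364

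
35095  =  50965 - 15870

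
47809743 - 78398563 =  -  30588820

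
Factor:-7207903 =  - 31^1*232513^1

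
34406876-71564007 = -37157131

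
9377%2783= 1028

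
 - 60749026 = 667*(  -  91078 )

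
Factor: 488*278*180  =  24419520  =  2^6*3^2*5^1*61^1*139^1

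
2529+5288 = 7817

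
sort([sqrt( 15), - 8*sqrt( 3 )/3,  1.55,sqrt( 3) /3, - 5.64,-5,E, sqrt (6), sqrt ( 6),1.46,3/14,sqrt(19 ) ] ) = [ - 5.64, - 5, - 8*sqrt(3 )/3,  3/14,sqrt(3)/3,1.46,  1.55, sqrt( 6),sqrt(6),E, sqrt (15 ), sqrt( 19)]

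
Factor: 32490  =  2^1*3^2*5^1*19^2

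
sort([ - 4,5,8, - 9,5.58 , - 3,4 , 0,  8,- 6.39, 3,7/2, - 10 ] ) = [  -  10, - 9, - 6.39, - 4, - 3,0,3, 7/2,4, 5, 5.58,8, 8]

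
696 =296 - - 400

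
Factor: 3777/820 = 2^( - 2)*3^1*5^( - 1)*41^ ( - 1) * 1259^1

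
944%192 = 176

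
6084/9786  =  1014/1631 = 0.62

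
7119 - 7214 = - 95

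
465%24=9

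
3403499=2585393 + 818106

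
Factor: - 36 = -2^2*3^2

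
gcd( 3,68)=1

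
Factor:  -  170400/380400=-142/317  =  -  2^1 * 71^1*317^( -1 ) 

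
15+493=508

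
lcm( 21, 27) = 189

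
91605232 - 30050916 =61554316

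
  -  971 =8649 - 9620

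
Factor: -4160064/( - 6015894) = 693344/1002649 = 2^5*19^(  -  1) *47^1*113^( - 1)*461^1*467^( - 1)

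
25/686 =25/686 =0.04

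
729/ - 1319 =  - 1+590/1319  =  - 0.55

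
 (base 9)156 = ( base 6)340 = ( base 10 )132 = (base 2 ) 10000100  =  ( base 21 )66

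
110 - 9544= -9434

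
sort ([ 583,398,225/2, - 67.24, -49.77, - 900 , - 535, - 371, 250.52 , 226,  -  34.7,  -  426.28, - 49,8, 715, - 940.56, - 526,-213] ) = [ - 940.56, - 900, - 535, - 526,-426.28,- 371, - 213,- 67.24,-49.77, - 49, - 34.7 , 8,225/2,226,250.52,398,583,715]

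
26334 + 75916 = 102250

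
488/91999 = 488/91999 = 0.01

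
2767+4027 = 6794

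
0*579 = 0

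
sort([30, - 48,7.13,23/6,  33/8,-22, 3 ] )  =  [ - 48 , - 22,3,  23/6,33/8, 7.13, 30]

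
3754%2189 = 1565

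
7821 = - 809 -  - 8630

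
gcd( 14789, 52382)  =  1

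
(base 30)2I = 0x4E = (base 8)116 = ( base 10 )78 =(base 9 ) 86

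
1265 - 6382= - 5117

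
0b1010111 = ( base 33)2L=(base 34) 2J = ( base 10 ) 87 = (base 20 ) 47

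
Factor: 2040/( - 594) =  - 340/99 = -2^2*3^(-2)*5^1*11^(- 1 )*17^1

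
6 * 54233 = 325398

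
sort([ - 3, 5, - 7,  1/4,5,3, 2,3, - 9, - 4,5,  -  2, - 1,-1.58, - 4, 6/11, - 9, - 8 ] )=[-9,-9, - 8, - 7, -4,-4, - 3, - 2 ,-1.58, -1, 1/4,6/11,2 , 3,3,5,5 , 5]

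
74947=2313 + 72634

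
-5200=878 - 6078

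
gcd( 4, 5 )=1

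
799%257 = 28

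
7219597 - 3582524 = 3637073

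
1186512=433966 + 752546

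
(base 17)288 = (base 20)1g2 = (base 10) 722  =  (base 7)2051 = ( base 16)2d2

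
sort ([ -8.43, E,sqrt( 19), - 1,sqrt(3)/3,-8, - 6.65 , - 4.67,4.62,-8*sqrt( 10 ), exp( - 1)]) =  [ - 8*sqrt(10), - 8.43,  -  8, - 6.65,  -  4.67, - 1, exp ( - 1),  sqrt(3)/3, E,sqrt(19 ) , 4.62]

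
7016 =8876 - 1860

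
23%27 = 23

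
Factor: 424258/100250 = 529/125 = 5^( - 3) *23^2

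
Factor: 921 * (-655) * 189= -114015195 = - 3^4*5^1*7^1 * 131^1 * 307^1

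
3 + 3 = 6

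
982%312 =46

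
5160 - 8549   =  - 3389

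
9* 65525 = 589725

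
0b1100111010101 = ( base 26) 9k9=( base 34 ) 5OH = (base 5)202423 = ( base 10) 6613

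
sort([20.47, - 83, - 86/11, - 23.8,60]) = [ - 83, - 23.8, - 86/11, 20.47,60 ]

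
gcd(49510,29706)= 9902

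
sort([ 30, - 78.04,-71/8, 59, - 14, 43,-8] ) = [ - 78.04,  -  14,  -  71/8,-8,30 , 43, 59 ]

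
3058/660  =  4+19/30=4.63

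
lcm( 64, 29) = 1856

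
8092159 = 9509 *851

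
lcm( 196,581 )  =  16268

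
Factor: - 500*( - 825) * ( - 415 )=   -  171187500 = -  2^2*3^1 *5^6 * 11^1*83^1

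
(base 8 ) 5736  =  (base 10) 3038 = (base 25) 4LD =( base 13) 14c9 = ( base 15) d78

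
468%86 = 38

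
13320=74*180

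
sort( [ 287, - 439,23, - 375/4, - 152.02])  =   [ -439, - 152.02 , - 375/4 , 23,  287 ] 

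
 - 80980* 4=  - 323920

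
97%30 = 7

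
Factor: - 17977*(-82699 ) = 17977^1*82699^1= 1486679923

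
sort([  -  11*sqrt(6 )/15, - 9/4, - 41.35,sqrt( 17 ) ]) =[ - 41.35, - 9/4,-11*sqrt(6 )/15,sqrt( 17)]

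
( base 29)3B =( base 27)3h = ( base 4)1202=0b1100010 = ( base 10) 98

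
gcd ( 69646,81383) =97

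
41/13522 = 41/13522 = 0.00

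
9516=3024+6492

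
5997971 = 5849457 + 148514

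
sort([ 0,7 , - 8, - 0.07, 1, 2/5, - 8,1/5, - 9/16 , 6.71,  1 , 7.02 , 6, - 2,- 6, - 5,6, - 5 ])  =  [ - 8, - 8, - 6 , - 5, - 5, - 2,  -  9/16, - 0.07,0, 1/5, 2/5, 1,1,6 , 6, 6.71, 7 , 7.02 ] 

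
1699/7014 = 1699/7014= 0.24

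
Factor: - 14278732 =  - 2^2*13^1 * 274591^1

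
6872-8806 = - 1934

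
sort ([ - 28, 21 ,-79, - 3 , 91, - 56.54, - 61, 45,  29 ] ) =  [ - 79, - 61  ,  -  56.54, - 28, - 3,  21, 29,45,91 ]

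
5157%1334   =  1155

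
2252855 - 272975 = 1979880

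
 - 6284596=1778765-8063361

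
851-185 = 666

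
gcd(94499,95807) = 1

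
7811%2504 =299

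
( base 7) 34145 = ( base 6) 104025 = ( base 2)10000111010001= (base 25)dl7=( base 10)8657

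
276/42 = 6 + 4/7 = 6.57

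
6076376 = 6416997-340621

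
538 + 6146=6684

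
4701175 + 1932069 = 6633244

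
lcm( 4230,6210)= 291870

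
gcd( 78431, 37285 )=1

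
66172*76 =5029072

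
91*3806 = 346346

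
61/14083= 61/14083 = 0.00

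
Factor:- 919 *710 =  - 2^1 * 5^1 * 71^1*919^1 = - 652490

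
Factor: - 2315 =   -  5^1 * 463^1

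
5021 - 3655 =1366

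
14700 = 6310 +8390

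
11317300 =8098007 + 3219293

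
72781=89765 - 16984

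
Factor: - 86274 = -2^1*3^2*4793^1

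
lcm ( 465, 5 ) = 465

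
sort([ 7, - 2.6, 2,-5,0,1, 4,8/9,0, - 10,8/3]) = [  -  10,- 5, -2.6,0,0,8/9,1,2,8/3,4, 7] 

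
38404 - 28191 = 10213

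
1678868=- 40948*( - 41)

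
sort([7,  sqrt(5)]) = [sqrt(5),7 ]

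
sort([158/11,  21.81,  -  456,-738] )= [ - 738, - 456,158/11, 21.81]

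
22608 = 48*471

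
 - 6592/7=-942+2/7 = - 941.71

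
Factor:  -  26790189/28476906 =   -  2^(  -  1 )*59^1 *151357^1*4746151^(  -  1) = - 8930063/9492302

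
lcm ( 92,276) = 276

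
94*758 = 71252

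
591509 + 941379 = 1532888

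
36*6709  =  241524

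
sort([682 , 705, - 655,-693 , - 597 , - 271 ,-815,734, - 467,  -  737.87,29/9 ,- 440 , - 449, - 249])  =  [ - 815, -737.87, - 693, - 655, - 597, - 467, - 449,-440, - 271, - 249 , 29/9,682,705, 734]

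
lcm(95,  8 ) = 760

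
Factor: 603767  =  179^1*3373^1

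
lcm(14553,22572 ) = 1106028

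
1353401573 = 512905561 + 840496012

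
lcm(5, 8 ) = 40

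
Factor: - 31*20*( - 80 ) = 49600 = 2^6* 5^2* 31^1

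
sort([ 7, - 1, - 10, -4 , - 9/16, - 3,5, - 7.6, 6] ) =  [-10, - 7.6, - 4, - 3 , - 1, - 9/16, 5, 6,7] 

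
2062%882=298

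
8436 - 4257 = 4179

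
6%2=0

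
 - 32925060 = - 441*74660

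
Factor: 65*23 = 5^1*13^1*23^1 = 1495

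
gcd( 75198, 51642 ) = 906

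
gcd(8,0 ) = 8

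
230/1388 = 115/694  =  0.17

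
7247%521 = 474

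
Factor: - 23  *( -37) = 23^1 * 37^1 = 851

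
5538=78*71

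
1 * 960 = 960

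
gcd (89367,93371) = 1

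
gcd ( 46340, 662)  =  662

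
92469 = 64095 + 28374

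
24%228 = 24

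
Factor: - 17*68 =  - 1156 = -2^2*17^2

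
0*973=0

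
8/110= 4/55 = 0.07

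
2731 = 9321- 6590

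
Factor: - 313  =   - 313^1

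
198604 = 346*574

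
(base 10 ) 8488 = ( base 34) 7BM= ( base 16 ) 2128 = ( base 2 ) 10000100101000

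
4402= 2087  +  2315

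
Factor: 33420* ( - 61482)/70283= - 2^3*3^2*5^1*67^( - 1)*557^1*1049^ ( - 1)*10247^1 = - 2054728440/70283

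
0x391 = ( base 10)913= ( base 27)16m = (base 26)193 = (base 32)SH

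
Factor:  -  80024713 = - 19^1 * 379^1*11113^1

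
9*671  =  6039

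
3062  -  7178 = - 4116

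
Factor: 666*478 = 318348 = 2^2*3^2*37^1*239^1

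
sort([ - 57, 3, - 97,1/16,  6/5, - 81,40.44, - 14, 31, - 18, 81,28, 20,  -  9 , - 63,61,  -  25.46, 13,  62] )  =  [ - 97, - 81,-63, - 57,-25.46, - 18, - 14 , - 9 , 1/16, 6/5, 3,13,20, 28,31 , 40.44,61, 62,81 ] 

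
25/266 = 25/266 = 0.09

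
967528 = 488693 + 478835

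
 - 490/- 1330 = 7/19  =  0.37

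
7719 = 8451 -732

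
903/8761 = 903/8761 = 0.10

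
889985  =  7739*115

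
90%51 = 39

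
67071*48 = 3219408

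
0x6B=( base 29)3K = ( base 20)57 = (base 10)107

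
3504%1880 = 1624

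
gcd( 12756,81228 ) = 12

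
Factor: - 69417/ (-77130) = 9/10 =2^( -1)*3^2* 5^( - 1 ) 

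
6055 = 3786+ 2269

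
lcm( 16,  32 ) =32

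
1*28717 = 28717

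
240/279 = 80/93 = 0.86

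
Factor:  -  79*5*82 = - 2^1*5^1*41^1*79^1= - 32390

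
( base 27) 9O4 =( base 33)6KJ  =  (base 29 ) 8gl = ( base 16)1c2d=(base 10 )7213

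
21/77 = 3/11 = 0.27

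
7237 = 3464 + 3773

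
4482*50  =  224100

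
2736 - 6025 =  - 3289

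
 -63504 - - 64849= 1345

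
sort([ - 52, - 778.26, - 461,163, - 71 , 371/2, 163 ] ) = [ - 778.26, - 461, - 71, - 52, 163,163,371/2]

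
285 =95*3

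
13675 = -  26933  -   - 40608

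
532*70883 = 37709756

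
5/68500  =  1/13700 = 0.00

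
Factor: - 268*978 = -2^3*3^1*67^1*163^1 = - 262104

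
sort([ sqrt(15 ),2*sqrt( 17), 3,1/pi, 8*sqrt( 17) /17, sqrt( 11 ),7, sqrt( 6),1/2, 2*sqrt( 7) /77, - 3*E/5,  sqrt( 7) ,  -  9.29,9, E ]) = [ - 9.29, - 3*E/5 , 2*sqrt(7)/77, 1/pi,1/2, 8*sqrt(17 ) /17,sqrt( 6 ), sqrt( 7), E, 3, sqrt (11) , sqrt( 15), 7, 2  *  sqrt(17), 9] 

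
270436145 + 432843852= 703279997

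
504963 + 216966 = 721929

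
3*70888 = 212664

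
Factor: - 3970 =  - 2^1*5^1*397^1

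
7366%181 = 126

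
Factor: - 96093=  -3^3*3559^1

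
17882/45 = 17882/45 = 397.38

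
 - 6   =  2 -8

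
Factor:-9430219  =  -1667^1 * 5657^1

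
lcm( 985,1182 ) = 5910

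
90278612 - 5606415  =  84672197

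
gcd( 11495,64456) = 1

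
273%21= 0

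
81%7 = 4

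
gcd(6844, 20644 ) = 4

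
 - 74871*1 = - 74871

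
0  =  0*69824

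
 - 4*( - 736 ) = 2944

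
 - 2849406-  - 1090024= -1759382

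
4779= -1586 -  - 6365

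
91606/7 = 91606/7  =  13086.57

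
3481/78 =44 + 49/78 =44.63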